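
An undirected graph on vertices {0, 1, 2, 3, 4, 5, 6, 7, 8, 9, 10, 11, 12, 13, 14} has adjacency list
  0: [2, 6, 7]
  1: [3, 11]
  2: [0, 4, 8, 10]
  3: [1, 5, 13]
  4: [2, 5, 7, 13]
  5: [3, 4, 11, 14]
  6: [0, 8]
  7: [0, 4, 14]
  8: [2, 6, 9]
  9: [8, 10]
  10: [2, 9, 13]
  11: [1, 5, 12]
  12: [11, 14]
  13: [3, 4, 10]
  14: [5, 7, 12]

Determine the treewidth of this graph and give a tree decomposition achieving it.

Each bag holds 4 vertices, so the decomposition has width 3, which upper-bounds the treewidth. For the lower bound: the 4 vertex sets {6,8,9}, {10}, {2}, {0,4,7,13} are disjoint, each induces a connected subgraph, and every pair is joined by at least one edge of G. Contracting each set to a single vertex therefore yields K_{4} as a minor, and since treewidth is minor-monotone, tw(G) ≥ tw(K_{4}) = 3. The upper and lower bounds meet at 3, so that is the treewidth.

Treewidth 3.
One optimal decomposition is:
Bags: B1 = {6, 8, 9, 10}  B2 = {2, 6, 8, 10}  B3 = {0, 2, 6, 10}  B4 = {0, 2, 10, 13}  B5 = {0, 2, 4, 13}  B6 = {0, 4, 7, 13}  B7 = {3, 4, 7, 13}  B8 = {3, 4, 5, 7}  B9 = {3, 5, 7, 14}  B10 = {1, 3, 5, 14}  B11 = {1, 5, 11, 14}  B12 = {1, 11, 12, 14}
Tree: B1–B2, B2–B3, B3–B4, B4–B5, B5–B6, B6–B7, B7–B8, B8–B9, B9–B10, B10–B11, B11–B12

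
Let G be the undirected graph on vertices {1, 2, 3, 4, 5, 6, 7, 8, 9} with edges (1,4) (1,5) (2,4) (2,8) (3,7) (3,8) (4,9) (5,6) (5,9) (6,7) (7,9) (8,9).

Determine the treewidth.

3

A width-3 tree decomposition is:
Bags: B1 = {3, 6, 7, 8}  B2 = {6, 7, 8, 9}  B3 = {5, 6, 8, 9}  B4 = {2, 5, 8, 9}  B5 = {2, 4, 5, 9}  B6 = {1, 2, 4, 5}
Tree: B1–B2, B2–B3, B3–B4, B4–B5, B5–B6
Every bag has size at most 4, so the width is 4 − 1 = 3 and tw(G) ≤ 3. For the lower bound: the 4 vertex sets {3,6,7}, {8}, {9}, {1,2,4,5} are disjoint, each induces a connected subgraph, and every pair is joined by at least one edge of G. Contracting each set to a single vertex therefore yields K_{4} as a minor, and since treewidth is minor-monotone, tw(G) ≥ tw(K_{4}) = 3. The upper and lower bounds meet at 3, so that is the treewidth.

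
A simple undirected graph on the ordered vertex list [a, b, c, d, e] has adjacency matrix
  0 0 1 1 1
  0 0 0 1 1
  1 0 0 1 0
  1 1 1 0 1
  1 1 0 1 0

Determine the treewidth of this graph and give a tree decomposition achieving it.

Treewidth 2.
One optimal decomposition is:
Bags: B1 = {a, d, e}  B2 = {b, d, e}  B3 = {a, c, d}
Tree: B1–B2, B1–B3

Each bag holds 3 vertices, so the decomposition has width 2, which upper-bounds the treewidth. On the other hand G contains the 3-clique {a, d, e}. A clique must lie in a single bag of any decomposition, so no decomposition can have width below 2. Hence tw(G) = 2 exactly.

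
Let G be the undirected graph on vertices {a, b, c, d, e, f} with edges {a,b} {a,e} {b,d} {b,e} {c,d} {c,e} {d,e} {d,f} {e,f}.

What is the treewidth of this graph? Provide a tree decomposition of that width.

Each bag holds 3 vertices, so the decomposition has width 2, which upper-bounds the treewidth. For the lower bound, the 3 vertices {c, d, e} are pairwise adjacent, and any tree decomposition puts a clique entirely inside one bag — forcing width ≥ 2. The upper and lower bounds meet at 2, so that is the treewidth.

Treewidth 2.
One such decomposition:
Bags: B1 = {d, e, f}  B2 = {b, d, e}  B3 = {c, d, e}  B4 = {a, b, e}
Tree: B1–B2, B1–B3, B2–B4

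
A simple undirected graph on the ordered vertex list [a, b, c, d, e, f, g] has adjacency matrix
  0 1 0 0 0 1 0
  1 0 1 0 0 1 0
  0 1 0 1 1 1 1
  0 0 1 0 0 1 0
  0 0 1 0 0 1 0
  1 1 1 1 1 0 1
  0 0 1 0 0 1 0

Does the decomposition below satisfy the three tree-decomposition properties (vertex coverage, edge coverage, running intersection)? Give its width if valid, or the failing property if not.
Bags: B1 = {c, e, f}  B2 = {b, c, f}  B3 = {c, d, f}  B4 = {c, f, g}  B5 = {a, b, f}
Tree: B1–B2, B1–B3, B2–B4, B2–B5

Every vertex of G appears in some bag (union = {a, b, c, d, e, f, g}); every edge is covered by a bag; and for each vertex v the set of bags containing v is connected in the bag tree. The decomposition is therefore valid. The largest bag has 3 vertices, so the width is 2.

Yes; width 2.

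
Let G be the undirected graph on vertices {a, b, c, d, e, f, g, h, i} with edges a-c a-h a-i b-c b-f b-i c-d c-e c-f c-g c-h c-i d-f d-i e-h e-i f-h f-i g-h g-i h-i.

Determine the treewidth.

A width-3 tree decomposition is:
Bags: B1 = {c, f, h, i}  B2 = {c, g, h, i}  B3 = {a, c, h, i}  B4 = {c, d, f, i}  B5 = {c, e, h, i}  B6 = {b, c, f, i}
Tree: B1–B2, B1–B3, B1–B4, B1–B5, B1–B6
Each bag holds 4 vertices, so the decomposition has width 3, which upper-bounds the treewidth. Conversely, {c, d, f, i} is a clique of size 4, and the vertices of any clique must share a bag in every tree decomposition; so some bag has ≥ 4 vertices and tw(G) ≥ 3. Hence tw(G) = 3 exactly.

3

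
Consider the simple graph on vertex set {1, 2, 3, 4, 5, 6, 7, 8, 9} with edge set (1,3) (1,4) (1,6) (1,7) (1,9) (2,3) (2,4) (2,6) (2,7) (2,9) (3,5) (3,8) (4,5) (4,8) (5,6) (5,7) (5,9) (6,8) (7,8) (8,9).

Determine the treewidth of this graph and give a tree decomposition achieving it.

Each bag holds 5 vertices, so the decomposition has width 4, which upper-bounds the treewidth. For the lower bound: the 5 vertex sets {1,4}, {7,8}, {5,6}, {2}, {3} are disjoint, each induces a connected subgraph, and every pair is joined by at least one edge of G. Contracting each set to a single vertex therefore yields K_{5} as a minor, and since treewidth is minor-monotone, tw(G) ≥ tw(K_{5}) = 4. Combining the bounds, tw(G) = 4.

Treewidth 4.
One such decomposition:
Bags: B1 = {1, 2, 4, 5, 8}  B2 = {1, 2, 5, 7, 8}  B3 = {1, 2, 5, 6, 8}  B4 = {1, 2, 3, 5, 8}  B5 = {1, 2, 5, 8, 9}
Tree: B1–B2, B2–B3, B3–B4, B4–B5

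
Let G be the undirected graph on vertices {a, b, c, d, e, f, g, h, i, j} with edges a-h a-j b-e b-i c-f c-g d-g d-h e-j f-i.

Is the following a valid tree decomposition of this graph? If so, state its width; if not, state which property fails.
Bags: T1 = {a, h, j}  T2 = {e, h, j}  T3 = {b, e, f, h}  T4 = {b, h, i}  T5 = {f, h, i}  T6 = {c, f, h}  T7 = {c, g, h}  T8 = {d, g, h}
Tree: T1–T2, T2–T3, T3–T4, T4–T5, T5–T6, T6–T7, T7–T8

No — bags containing vertex f are not connected in the tree.

A tree decomposition must satisfy three properties: every vertex lies in some bag; for every edge, both endpoints lie together in some bag; and for every vertex, the bags containing it form a connected subtree. Here bags containing vertex f are not connected in the tree, so the decomposition is invalid.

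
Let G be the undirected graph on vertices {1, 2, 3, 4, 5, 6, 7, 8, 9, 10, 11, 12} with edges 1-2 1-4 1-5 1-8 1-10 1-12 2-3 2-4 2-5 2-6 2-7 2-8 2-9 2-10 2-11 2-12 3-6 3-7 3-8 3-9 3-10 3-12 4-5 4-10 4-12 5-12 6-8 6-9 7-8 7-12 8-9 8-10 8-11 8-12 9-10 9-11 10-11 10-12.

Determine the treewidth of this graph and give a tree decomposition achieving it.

Treewidth 4.
Bags: B1 = {1, 2, 4, 10, 12}  B2 = {1, 2, 8, 10, 12}  B3 = {2, 3, 8, 10, 12}  B4 = {2, 3, 8, 9, 10}  B5 = {2, 8, 9, 10, 11}  B6 = {2, 3, 6, 8, 9}  B7 = {1, 2, 4, 5, 12}  B8 = {2, 3, 7, 8, 12}
Tree: B1–B2, B2–B3, B3–B4, B4–B5, B4–B6, B1–B7, B3–B8

Every bag has size at most 5, so the width is 5 − 1 = 4 and tw(G) ≤ 4. For the lower bound, the 5 vertices {2, 8, 9, 10, 11} are pairwise adjacent, and any tree decomposition puts a clique entirely inside one bag — forcing width ≥ 4. Hence tw(G) = 4 exactly.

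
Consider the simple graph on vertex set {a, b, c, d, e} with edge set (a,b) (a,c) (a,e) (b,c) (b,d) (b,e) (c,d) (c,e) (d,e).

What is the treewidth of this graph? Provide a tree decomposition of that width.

Treewidth 3.
One optimal decomposition is:
Bags: B1 = {a, b, c, e}  B2 = {b, c, d, e}
Tree: B1–B2

Each bag holds 4 vertices, so the decomposition has width 3, which upper-bounds the treewidth. Conversely, {b, c, d, e} is a clique of size 4, and the vertices of any clique must share a bag in every tree decomposition; so some bag has ≥ 4 vertices and tw(G) ≥ 3. Therefore the treewidth is 3.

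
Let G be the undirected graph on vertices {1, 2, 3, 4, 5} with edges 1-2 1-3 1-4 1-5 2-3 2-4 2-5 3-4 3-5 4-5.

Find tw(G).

A width-4 tree decomposition is:
Bags: B1 = {1, 2, 3, 4, 5}
Tree: (single bag)
With just one bag of size 5, the width is 5 − 1 = 4, so tw(G) ≤ 4. On the other hand G contains the 5-clique {1, 2, 3, 4, 5}. A clique must lie in a single bag of any decomposition, so no decomposition can have width below 4. Therefore the treewidth is 4.

4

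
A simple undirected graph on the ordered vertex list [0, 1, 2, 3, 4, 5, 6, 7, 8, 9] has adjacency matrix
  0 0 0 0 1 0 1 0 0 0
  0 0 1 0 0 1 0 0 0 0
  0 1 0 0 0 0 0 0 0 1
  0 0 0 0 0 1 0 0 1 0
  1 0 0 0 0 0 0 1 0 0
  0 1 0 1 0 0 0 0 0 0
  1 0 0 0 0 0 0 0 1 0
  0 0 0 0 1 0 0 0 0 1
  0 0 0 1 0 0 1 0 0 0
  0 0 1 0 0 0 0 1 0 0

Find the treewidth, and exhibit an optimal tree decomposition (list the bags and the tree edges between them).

Treewidth 2.
One such decomposition:
Bags: B1 = {1, 3, 5}  B2 = {1, 2, 3}  B3 = {2, 3, 9}  B4 = {3, 7, 9}  B5 = {3, 4, 7}  B6 = {0, 3, 4}  B7 = {0, 3, 6}  B8 = {3, 6, 8}
Tree: B1–B2, B2–B3, B3–B4, B4–B5, B5–B6, B6–B7, B7–B8

Each bag holds 3 vertices, so the decomposition has width 2, which upper-bounds the treewidth. For the lower bound, G contains the cycle 3–5–1–2–9–7–4–0–6–8–3, so G is not a forest; only forests have treewidth ≤ 1, hence tw(G) ≥ 2. The upper and lower bounds meet at 2, so that is the treewidth.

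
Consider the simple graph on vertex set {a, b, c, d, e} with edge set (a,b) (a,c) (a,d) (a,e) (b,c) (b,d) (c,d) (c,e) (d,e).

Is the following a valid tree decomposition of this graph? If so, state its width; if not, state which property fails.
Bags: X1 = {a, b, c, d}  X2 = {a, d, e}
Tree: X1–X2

A tree decomposition must satisfy three properties: every vertex lies in some bag; for every edge, both endpoints lie together in some bag; and for every vertex, the bags containing it form a connected subtree. Here edge (c,e) lies in no bag, so the decomposition is invalid.

No — edge (c,e) lies in no bag.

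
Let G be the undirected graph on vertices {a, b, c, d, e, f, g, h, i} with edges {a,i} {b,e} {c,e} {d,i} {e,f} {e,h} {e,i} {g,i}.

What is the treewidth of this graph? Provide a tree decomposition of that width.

Each bag holds 2 vertices, so the decomposition has width 1, which upper-bounds the treewidth. Any graph with an edge has treewidth ≥ 1, and G has the edge e–b. Combining the bounds, tw(G) = 1.

Treewidth 1.
One optimal decomposition is:
Bags: B1 = {b, e}  B2 = {e, f}  B3 = {e, i}  B4 = {g, i}  B5 = {d, i}  B6 = {e, h}  B7 = {c, e}  B8 = {a, i}
Tree: B1–B2, B1–B3, B3–B4, B4–B5, B1–B6, B1–B7, B4–B8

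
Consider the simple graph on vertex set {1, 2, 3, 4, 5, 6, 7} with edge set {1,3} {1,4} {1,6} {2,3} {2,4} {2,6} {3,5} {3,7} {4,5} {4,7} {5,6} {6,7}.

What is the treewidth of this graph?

3

A width-3 tree decomposition is:
Bags: B1 = {3, 4, 6, 7}  B2 = {2, 3, 4, 6}  B3 = {3, 4, 5, 6}  B4 = {1, 3, 4, 6}
Tree: B1–B2, B2–B3, B3–B4
Every bag has size at most 4, so the width is 4 − 1 = 3 and tw(G) ≤ 3. For the lower bound: the 4 vertex sets {4,7}, {2,3}, {6}, {5} are disjoint, each induces a connected subgraph, and every pair is joined by at least one edge of G. Contracting each set to a single vertex therefore yields K_{4} as a minor, and since treewidth is minor-monotone, tw(G) ≥ tw(K_{4}) = 3. Combining the bounds, tw(G) = 3.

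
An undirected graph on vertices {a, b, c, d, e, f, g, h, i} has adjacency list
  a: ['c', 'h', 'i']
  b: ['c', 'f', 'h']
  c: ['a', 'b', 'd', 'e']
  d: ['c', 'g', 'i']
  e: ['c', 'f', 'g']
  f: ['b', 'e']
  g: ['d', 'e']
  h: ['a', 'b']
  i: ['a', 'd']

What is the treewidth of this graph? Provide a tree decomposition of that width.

The largest bag has 4 vertices, giving width 3; this decomposition certifies tw(G) ≤ 3. For the lower bound: the 4 vertex sets {e,f,g}, {b}, {c}, {a,d,h,i} are disjoint, each induces a connected subgraph, and every pair is joined by at least one edge of G. Contracting each set to a single vertex therefore yields K_{4} as a minor, and since treewidth is minor-monotone, tw(G) ≥ tw(K_{4}) = 3. Hence tw(G) = 3 exactly.

Treewidth 3.
Bags: B1 = {b, e, f, g}  B2 = {b, c, e, g}  B3 = {b, c, d, g}  B4 = {b, c, d, h}  B5 = {a, c, d, h}  B6 = {a, d, h, i}
Tree: B1–B2, B2–B3, B3–B4, B4–B5, B5–B6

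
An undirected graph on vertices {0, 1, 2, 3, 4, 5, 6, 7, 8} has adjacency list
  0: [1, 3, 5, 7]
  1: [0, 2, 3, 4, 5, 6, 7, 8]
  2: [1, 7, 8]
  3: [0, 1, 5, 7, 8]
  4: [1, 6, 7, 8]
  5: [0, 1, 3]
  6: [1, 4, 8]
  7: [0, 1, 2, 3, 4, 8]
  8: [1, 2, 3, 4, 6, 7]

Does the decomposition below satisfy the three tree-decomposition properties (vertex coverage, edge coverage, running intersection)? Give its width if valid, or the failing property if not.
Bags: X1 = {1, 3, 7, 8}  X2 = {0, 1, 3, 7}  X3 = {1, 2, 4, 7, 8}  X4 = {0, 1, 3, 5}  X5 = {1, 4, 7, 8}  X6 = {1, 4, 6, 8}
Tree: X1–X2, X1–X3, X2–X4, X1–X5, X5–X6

No — bags containing vertex 4 are not connected in the tree.

A tree decomposition must satisfy three properties: every vertex lies in some bag; for every edge, both endpoints lie together in some bag; and for every vertex, the bags containing it form a connected subtree. Here bags containing vertex 4 are not connected in the tree, so the decomposition is invalid.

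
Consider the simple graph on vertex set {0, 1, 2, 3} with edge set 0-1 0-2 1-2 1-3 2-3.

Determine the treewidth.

A width-2 tree decomposition is:
Bags: B1 = {1, 2, 3}  B2 = {0, 1, 2}
Tree: B1–B2
Each bag holds 3 vertices, so the decomposition has width 2, which upper-bounds the treewidth. For the lower bound, the 3 vertices {0, 1, 2} are pairwise adjacent, and any tree decomposition puts a clique entirely inside one bag — forcing width ≥ 2. Hence tw(G) = 2 exactly.

2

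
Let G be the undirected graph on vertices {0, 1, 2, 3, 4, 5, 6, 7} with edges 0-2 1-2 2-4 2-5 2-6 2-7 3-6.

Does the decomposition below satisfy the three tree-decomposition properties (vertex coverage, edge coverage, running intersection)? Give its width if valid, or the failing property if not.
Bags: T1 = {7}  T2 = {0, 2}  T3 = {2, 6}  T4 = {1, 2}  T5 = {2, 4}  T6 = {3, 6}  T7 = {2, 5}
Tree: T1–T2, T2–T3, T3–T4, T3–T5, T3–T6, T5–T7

No — edge (2,7) lies in no bag.

A tree decomposition must satisfy three properties: every vertex lies in some bag; for every edge, both endpoints lie together in some bag; and for every vertex, the bags containing it form a connected subtree. Here edge (2,7) lies in no bag, so the decomposition is invalid.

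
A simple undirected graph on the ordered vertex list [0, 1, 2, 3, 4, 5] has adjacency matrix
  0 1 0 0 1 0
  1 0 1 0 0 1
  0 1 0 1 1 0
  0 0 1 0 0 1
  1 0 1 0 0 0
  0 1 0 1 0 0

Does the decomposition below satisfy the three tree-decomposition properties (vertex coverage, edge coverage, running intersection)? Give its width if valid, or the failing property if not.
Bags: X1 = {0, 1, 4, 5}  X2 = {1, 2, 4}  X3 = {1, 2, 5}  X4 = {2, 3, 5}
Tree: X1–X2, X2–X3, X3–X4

A tree decomposition must satisfy three properties: every vertex lies in some bag; for every edge, both endpoints lie together in some bag; and for every vertex, the bags containing it form a connected subtree. Here bags containing vertex 5 are not connected in the tree, so the decomposition is invalid.

No — bags containing vertex 5 are not connected in the tree.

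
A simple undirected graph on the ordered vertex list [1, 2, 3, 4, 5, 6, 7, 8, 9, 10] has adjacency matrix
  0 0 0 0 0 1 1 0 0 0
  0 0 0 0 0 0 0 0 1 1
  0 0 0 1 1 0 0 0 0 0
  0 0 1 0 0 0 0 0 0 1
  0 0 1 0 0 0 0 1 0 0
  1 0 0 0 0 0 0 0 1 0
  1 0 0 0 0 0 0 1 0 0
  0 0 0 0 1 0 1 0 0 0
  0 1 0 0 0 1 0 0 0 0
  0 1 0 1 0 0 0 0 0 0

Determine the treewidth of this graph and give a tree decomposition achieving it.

Treewidth 2.
Bags: B1 = {2, 6, 9}  B2 = {2, 6, 10}  B3 = {4, 6, 10}  B4 = {3, 4, 6}  B5 = {3, 5, 6}  B6 = {5, 6, 8}  B7 = {6, 7, 8}  B8 = {1, 6, 7}
Tree: B1–B2, B2–B3, B3–B4, B4–B5, B5–B6, B6–B7, B7–B8

Every bag has size at most 3, so the width is 3 − 1 = 2 and tw(G) ≤ 2. For the lower bound, G contains the cycle 6–9–2–10–4–3–5–8–7–1–6, so G is not a forest; only forests have treewidth ≤ 1, hence tw(G) ≥ 2. Hence tw(G) = 2 exactly.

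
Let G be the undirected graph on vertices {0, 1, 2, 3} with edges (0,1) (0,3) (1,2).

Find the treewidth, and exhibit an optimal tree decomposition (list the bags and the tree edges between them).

The largest bag has 2 vertices, giving width 1; this decomposition certifies tw(G) ≤ 1. Any graph with an edge has treewidth ≥ 1, and G has the edge 1–0. The upper and lower bounds meet at 1, so that is the treewidth.

Treewidth 1.
One optimal decomposition is:
Bags: B1 = {0, 1}  B2 = {0, 3}  B3 = {1, 2}
Tree: B1–B2, B1–B3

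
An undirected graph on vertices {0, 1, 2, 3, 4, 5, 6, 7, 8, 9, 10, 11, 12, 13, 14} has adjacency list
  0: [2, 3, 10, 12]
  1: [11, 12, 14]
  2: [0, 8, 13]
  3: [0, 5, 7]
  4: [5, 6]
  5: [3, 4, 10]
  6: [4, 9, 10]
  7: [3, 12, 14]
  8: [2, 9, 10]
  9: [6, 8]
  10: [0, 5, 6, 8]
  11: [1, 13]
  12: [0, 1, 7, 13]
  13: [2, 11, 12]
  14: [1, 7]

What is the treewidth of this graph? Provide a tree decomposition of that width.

Every bag has size at most 4, so the width is 4 − 1 = 3 and tw(G) ≤ 3. For the lower bound: the 4 vertex sets {4,6,9}, {5}, {10}, {0,2,3,8} are disjoint, each induces a connected subgraph, and every pair is joined by at least one edge of G. Contracting each set to a single vertex therefore yields K_{4} as a minor, and since treewidth is minor-monotone, tw(G) ≥ tw(K_{4}) = 3. The upper and lower bounds meet at 3, so that is the treewidth.

Treewidth 3.
One such decomposition:
Bags: B1 = {4, 5, 6, 9}  B2 = {5, 6, 9, 10}  B3 = {5, 8, 9, 10}  B4 = {3, 5, 8, 10}  B5 = {0, 3, 8, 10}  B6 = {0, 2, 3, 8}  B7 = {0, 2, 3, 7}  B8 = {0, 2, 7, 12}  B9 = {2, 7, 12, 13}  B10 = {7, 12, 13, 14}  B11 = {1, 12, 13, 14}  B12 = {1, 11, 13, 14}
Tree: B1–B2, B2–B3, B3–B4, B4–B5, B5–B6, B6–B7, B7–B8, B8–B9, B9–B10, B10–B11, B11–B12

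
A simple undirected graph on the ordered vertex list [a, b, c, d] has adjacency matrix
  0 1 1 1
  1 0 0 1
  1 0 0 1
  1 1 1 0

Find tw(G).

A width-2 tree decomposition is:
Bags: B1 = {a, b, d}  B2 = {a, c, d}
Tree: B1–B2
Every bag has size at most 3, so the width is 3 − 1 = 2 and tw(G) ≤ 2. On the other hand G contains the 3-clique {a, c, d}. A clique must lie in a single bag of any decomposition, so no decomposition can have width below 2. Combining the bounds, tw(G) = 2.

2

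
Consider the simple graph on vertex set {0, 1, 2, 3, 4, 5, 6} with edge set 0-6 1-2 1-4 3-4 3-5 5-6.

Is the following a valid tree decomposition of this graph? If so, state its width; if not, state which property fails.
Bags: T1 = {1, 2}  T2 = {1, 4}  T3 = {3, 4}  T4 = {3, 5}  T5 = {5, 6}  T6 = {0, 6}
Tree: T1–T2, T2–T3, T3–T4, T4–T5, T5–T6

Yes; width 1.

Checking the three conditions: (i) the bags cover all of {0, 1, 2, 3, 4, 5, 6}; (ii) for each edge, some bag contains both endpoints; (iii) the bags containing any fixed vertex form a subtree. All hold, so the decomposition is valid with width 2 − 1 = 1.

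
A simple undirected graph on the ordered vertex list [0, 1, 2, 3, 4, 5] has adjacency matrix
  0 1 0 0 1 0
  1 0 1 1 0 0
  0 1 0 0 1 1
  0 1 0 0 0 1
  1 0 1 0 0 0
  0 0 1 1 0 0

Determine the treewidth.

A width-2 tree decomposition is:
Bags: B1 = {1, 3, 5}  B2 = {1, 2, 5}  B3 = {0, 1, 2}  B4 = {0, 2, 4}
Tree: B1–B2, B2–B3, B3–B4
Each bag holds 3 vertices, so the decomposition has width 2, which upper-bounds the treewidth. For the lower bound, G contains the cycle 3–5–2–1–3, so G is not a forest; only forests have treewidth ≤ 1, hence tw(G) ≥ 2. Therefore the treewidth is 2.

2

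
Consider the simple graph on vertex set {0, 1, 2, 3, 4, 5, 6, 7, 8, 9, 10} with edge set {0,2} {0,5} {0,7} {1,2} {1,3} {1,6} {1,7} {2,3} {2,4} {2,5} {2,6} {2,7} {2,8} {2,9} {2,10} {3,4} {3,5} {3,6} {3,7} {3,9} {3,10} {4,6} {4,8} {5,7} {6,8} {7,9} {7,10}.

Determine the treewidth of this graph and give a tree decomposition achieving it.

The largest bag has 4 vertices, giving width 3; this decomposition certifies tw(G) ≤ 3. For the lower bound, the 4 vertices {0, 2, 5, 7} are pairwise adjacent, and any tree decomposition puts a clique entirely inside one bag — forcing width ≥ 3. Therefore the treewidth is 3.

Treewidth 3.
One such decomposition:
Bags: B1 = {1, 2, 3, 7}  B2 = {1, 2, 3, 6}  B3 = {2, 3, 7, 10}  B4 = {2, 3, 4, 6}  B5 = {2, 4, 6, 8}  B6 = {2, 3, 7, 9}  B7 = {2, 3, 5, 7}  B8 = {0, 2, 5, 7}
Tree: B1–B2, B1–B3, B2–B4, B4–B5, B1–B6, B3–B7, B7–B8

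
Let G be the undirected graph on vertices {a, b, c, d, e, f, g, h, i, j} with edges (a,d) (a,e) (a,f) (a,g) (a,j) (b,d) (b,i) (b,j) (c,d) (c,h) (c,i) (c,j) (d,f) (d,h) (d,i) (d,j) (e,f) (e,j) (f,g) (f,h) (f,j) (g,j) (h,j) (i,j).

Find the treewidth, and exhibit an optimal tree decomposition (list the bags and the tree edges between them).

Treewidth 3.
One such decomposition:
Bags: B1 = {c, d, i, j}  B2 = {c, d, h, j}  B3 = {b, d, i, j}  B4 = {d, f, h, j}  B5 = {a, d, f, j}  B6 = {a, f, g, j}  B7 = {a, e, f, j}
Tree: B1–B2, B1–B3, B2–B4, B4–B5, B5–B6, B6–B7

The largest bag has 4 vertices, giving width 3; this decomposition certifies tw(G) ≤ 3. For the lower bound, the 4 vertices {c, d, h, j} are pairwise adjacent, and any tree decomposition puts a clique entirely inside one bag — forcing width ≥ 3. Therefore the treewidth is 3.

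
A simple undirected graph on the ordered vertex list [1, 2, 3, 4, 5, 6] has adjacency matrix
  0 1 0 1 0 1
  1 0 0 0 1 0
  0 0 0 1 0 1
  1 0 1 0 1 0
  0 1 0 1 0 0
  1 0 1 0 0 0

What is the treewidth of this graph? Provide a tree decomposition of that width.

Treewidth 2.
One such decomposition:
Bags: B1 = {2, 4, 5}  B2 = {1, 2, 4}  B3 = {1, 3, 4}  B4 = {1, 3, 6}
Tree: B1–B2, B2–B3, B3–B4

The largest bag has 3 vertices, giving width 2; this decomposition certifies tw(G) ≤ 2. Since 5–2–1–4–5 is a cycle in G, G is not acyclic. Forests are exactly the graphs of treewidth ≤ 1, so tw(G) ≥ 2. Therefore the treewidth is 2.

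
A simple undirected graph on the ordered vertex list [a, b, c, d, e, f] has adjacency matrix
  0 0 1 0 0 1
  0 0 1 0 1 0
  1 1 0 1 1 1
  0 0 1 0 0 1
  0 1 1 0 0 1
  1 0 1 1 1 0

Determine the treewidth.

A width-2 tree decomposition is:
Bags: B1 = {a, c, f}  B2 = {c, d, f}  B3 = {c, e, f}  B4 = {b, c, e}
Tree: B1–B2, B1–B3, B3–B4
Every bag has size at most 3, so the width is 3 − 1 = 2 and tw(G) ≤ 2. Conversely, {c, d, f} is a clique of size 3, and the vertices of any clique must share a bag in every tree decomposition; so some bag has ≥ 3 vertices and tw(G) ≥ 2. Therefore the treewidth is 2.

2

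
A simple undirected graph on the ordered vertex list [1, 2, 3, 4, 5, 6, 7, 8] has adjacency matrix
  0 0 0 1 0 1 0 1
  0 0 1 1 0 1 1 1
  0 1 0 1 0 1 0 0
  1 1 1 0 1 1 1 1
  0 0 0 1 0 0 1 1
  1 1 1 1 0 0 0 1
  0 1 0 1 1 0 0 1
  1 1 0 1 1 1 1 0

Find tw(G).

3

A width-3 tree decomposition is:
Bags: B1 = {2, 3, 4, 6}  B2 = {2, 4, 6, 8}  B3 = {2, 4, 7, 8}  B4 = {4, 5, 7, 8}  B5 = {1, 4, 6, 8}
Tree: B1–B2, B2–B3, B3–B4, B2–B5
The largest bag has 4 vertices, giving width 3; this decomposition certifies tw(G) ≤ 3. For the lower bound, the 4 vertices {1, 4, 6, 8} are pairwise adjacent, and any tree decomposition puts a clique entirely inside one bag — forcing width ≥ 3. Combining the bounds, tw(G) = 3.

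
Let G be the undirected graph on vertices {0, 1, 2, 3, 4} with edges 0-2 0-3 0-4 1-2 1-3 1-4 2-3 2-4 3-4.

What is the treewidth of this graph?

A width-3 tree decomposition is:
Bags: B1 = {0, 2, 3, 4}  B2 = {1, 2, 3, 4}
Tree: B1–B2
Every bag has size at most 4, so the width is 4 − 1 = 3 and tw(G) ≤ 3. Conversely, {0, 2, 3, 4} is a clique of size 4, and the vertices of any clique must share a bag in every tree decomposition; so some bag has ≥ 4 vertices and tw(G) ≥ 3. The upper and lower bounds meet at 3, so that is the treewidth.

3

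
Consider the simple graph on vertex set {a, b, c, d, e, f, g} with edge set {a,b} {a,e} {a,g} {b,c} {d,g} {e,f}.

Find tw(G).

1

A width-1 tree decomposition is:
Bags: B1 = {a, b}  B2 = {a, e}  B3 = {b, c}  B4 = {e, f}  B5 = {a, g}  B6 = {d, g}
Tree: B1–B2, B1–B3, B2–B4, B1–B5, B5–B6
The largest bag has 2 vertices, giving width 1; this decomposition certifies tw(G) ≤ 1. Any graph with an edge has treewidth ≥ 1, and G has the edge a–b. Combining the bounds, tw(G) = 1.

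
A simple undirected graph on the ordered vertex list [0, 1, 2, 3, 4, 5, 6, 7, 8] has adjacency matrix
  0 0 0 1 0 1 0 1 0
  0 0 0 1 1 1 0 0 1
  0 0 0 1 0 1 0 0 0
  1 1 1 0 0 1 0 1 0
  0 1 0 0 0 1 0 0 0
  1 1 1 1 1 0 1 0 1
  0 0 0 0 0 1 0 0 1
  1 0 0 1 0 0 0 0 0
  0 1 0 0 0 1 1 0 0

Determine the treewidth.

2

A width-2 tree decomposition is:
Bags: B1 = {0, 3, 5}  B2 = {2, 3, 5}  B3 = {1, 3, 5}  B4 = {0, 3, 7}  B5 = {1, 5, 8}  B6 = {1, 4, 5}  B7 = {5, 6, 8}
Tree: B1–B2, B1–B3, B1–B4, B3–B5, B5–B6, B5–B7
The largest bag has 3 vertices, giving width 2; this decomposition certifies tw(G) ≤ 2. On the other hand G contains the 3-clique {0, 3, 5}. A clique must lie in a single bag of any decomposition, so no decomposition can have width below 2. Combining the bounds, tw(G) = 2.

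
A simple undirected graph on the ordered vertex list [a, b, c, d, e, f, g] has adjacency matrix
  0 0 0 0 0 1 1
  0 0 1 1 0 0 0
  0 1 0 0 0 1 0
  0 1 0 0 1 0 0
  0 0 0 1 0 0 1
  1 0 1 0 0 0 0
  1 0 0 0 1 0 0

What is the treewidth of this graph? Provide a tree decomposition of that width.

The largest bag has 3 vertices, giving width 2; this decomposition certifies tw(G) ≤ 2. For the lower bound, G contains the cycle d–e–g–a–f–c–b–d, so G is not a forest; only forests have treewidth ≤ 1, hence tw(G) ≥ 2. Hence tw(G) = 2 exactly.

Treewidth 2.
One such decomposition:
Bags: B1 = {d, e, g}  B2 = {a, d, g}  B3 = {a, d, f}  B4 = {c, d, f}  B5 = {b, c, d}
Tree: B1–B2, B2–B3, B3–B4, B4–B5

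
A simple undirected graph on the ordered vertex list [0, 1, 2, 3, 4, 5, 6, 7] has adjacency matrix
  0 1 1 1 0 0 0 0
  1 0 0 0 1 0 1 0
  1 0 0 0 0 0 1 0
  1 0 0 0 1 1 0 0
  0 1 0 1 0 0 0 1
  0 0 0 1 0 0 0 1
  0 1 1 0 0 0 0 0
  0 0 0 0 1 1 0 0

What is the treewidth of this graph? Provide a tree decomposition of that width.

Treewidth 2.
One such decomposition:
Bags: B1 = {0, 2, 6}  B2 = {0, 1, 6}  B3 = {0, 1, 3}  B4 = {1, 3, 4}  B5 = {3, 4, 5}  B6 = {4, 5, 7}
Tree: B1–B2, B2–B3, B3–B4, B4–B5, B5–B6

Each bag holds 3 vertices, so the decomposition has width 2, which upper-bounds the treewidth. Since 2–6–1–0–2 is a cycle in G, G is not acyclic. Forests are exactly the graphs of treewidth ≤ 1, so tw(G) ≥ 2. Combining the bounds, tw(G) = 2.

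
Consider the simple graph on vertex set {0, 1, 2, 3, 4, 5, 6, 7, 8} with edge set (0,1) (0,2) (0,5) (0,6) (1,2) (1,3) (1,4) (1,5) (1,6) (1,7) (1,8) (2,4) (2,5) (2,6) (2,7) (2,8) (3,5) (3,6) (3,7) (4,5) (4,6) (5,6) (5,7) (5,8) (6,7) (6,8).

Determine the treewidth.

A width-4 tree decomposition is:
Bags: B1 = {1, 2, 5, 6, 8}  B2 = {1, 2, 5, 6, 7}  B3 = {0, 1, 2, 5, 6}  B4 = {1, 2, 4, 5, 6}  B5 = {1, 3, 5, 6, 7}
Tree: B1–B2, B2–B3, B2–B4, B2–B5
The largest bag has 5 vertices, giving width 4; this decomposition certifies tw(G) ≤ 4. For the lower bound, the 5 vertices {0, 1, 2, 5, 6} are pairwise adjacent, and any tree decomposition puts a clique entirely inside one bag — forcing width ≥ 4. Combining the bounds, tw(G) = 4.

4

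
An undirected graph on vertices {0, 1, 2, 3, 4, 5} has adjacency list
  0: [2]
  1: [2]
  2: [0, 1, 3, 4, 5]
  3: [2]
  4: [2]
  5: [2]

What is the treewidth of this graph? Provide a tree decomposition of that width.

The largest bag has 2 vertices, giving width 1; this decomposition certifies tw(G) ≤ 1. Since G has at least one edge (e.g. 2–4), it is not an edgeless graph, so tw(G) ≥ 1. Hence tw(G) = 1 exactly.

Treewidth 1.
One optimal decomposition is:
Bags: B1 = {2, 4}  B2 = {1, 2}  B3 = {0, 2}  B4 = {2, 3}  B5 = {2, 5}
Tree: B1–B2, B1–B3, B2–B4, B4–B5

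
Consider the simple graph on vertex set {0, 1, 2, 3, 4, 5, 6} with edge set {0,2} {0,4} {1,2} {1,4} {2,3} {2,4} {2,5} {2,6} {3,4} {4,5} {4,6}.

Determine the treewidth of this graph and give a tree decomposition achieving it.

Every bag has size at most 3, so the width is 3 − 1 = 2 and tw(G) ≤ 2. On the other hand G contains the 3-clique {0, 2, 4}. A clique must lie in a single bag of any decomposition, so no decomposition can have width below 2. Hence tw(G) = 2 exactly.

Treewidth 2.
Bags: B1 = {2, 3, 4}  B2 = {2, 4, 5}  B3 = {0, 2, 4}  B4 = {1, 2, 4}  B5 = {2, 4, 6}
Tree: B1–B2, B1–B3, B2–B4, B4–B5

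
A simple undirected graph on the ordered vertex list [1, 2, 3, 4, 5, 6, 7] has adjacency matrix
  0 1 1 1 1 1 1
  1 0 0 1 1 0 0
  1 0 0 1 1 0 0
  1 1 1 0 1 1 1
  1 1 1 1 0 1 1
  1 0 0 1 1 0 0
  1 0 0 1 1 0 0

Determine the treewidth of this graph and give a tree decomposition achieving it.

The largest bag has 4 vertices, giving width 3; this decomposition certifies tw(G) ≤ 3. Conversely, {1, 2, 4, 5} is a clique of size 4, and the vertices of any clique must share a bag in every tree decomposition; so some bag has ≥ 4 vertices and tw(G) ≥ 3. Hence tw(G) = 3 exactly.

Treewidth 3.
One such decomposition:
Bags: B1 = {1, 3, 4, 5}  B2 = {1, 4, 5, 6}  B3 = {1, 2, 4, 5}  B4 = {1, 4, 5, 7}
Tree: B1–B2, B2–B3, B3–B4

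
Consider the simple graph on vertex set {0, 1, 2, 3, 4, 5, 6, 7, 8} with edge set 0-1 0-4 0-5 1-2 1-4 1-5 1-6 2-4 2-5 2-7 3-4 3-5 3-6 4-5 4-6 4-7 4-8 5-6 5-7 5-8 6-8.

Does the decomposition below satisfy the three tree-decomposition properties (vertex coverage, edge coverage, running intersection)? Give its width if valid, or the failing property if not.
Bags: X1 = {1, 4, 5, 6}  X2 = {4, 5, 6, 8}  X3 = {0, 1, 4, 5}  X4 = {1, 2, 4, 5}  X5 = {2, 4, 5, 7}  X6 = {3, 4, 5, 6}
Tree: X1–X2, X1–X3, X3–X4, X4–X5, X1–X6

Yes; width 3.

Every vertex of G appears in some bag (union = {0, 1, 2, 3, 4, 5, 6, 7, 8}); every edge is covered by a bag; and for each vertex v the set of bags containing v is connected in the bag tree. The decomposition is therefore valid. The largest bag has 4 vertices, so the width is 3.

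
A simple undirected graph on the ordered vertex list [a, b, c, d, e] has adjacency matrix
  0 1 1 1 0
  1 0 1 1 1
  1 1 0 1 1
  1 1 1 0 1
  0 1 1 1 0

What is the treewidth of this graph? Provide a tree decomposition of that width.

Every bag has size at most 4, so the width is 4 − 1 = 3 and tw(G) ≤ 3. For the lower bound, the 4 vertices {b, c, d, e} are pairwise adjacent, and any tree decomposition puts a clique entirely inside one bag — forcing width ≥ 3. Hence tw(G) = 3 exactly.

Treewidth 3.
One such decomposition:
Bags: B1 = {a, b, c, d}  B2 = {b, c, d, e}
Tree: B1–B2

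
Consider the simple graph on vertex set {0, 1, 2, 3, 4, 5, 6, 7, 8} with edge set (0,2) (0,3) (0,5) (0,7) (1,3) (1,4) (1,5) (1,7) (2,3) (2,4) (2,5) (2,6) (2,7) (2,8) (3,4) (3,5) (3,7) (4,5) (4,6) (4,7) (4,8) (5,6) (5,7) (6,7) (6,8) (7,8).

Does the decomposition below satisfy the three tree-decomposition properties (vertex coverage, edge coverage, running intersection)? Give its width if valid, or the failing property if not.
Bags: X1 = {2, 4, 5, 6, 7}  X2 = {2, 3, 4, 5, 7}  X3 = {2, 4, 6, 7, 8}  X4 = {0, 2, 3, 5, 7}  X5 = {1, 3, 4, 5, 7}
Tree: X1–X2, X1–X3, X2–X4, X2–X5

Yes; width 4.

Every vertex of G appears in some bag (union = {0, 1, 2, 3, 4, 5, 6, 7, 8}); every edge is covered by a bag; and for each vertex v the set of bags containing v is connected in the bag tree. The decomposition is therefore valid. The largest bag has 5 vertices, so the width is 4.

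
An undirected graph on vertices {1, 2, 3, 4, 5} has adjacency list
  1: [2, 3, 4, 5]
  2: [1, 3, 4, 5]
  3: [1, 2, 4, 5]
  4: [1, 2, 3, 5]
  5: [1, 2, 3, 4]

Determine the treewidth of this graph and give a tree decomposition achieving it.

Treewidth 4.
One such decomposition:
Bags: B1 = {1, 2, 3, 4, 5}
Tree: (single bag)

With just one bag of size 5, the width is 5 − 1 = 4, so tw(G) ≤ 4. For the lower bound, the 5 vertices {1, 2, 3, 4, 5} are pairwise adjacent, and any tree decomposition puts a clique entirely inside one bag — forcing width ≥ 4. Combining the bounds, tw(G) = 4.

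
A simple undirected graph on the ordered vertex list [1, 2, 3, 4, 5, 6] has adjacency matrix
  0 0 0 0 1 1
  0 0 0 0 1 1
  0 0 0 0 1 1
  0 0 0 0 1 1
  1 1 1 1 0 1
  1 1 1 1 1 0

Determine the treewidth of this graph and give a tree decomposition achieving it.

The largest bag has 3 vertices, giving width 2; this decomposition certifies tw(G) ≤ 2. On the other hand G contains the 3-clique {1, 5, 6}. A clique must lie in a single bag of any decomposition, so no decomposition can have width below 2. The upper and lower bounds meet at 2, so that is the treewidth.

Treewidth 2.
One optimal decomposition is:
Bags: B1 = {4, 5, 6}  B2 = {2, 5, 6}  B3 = {1, 5, 6}  B4 = {3, 5, 6}
Tree: B1–B2, B1–B3, B1–B4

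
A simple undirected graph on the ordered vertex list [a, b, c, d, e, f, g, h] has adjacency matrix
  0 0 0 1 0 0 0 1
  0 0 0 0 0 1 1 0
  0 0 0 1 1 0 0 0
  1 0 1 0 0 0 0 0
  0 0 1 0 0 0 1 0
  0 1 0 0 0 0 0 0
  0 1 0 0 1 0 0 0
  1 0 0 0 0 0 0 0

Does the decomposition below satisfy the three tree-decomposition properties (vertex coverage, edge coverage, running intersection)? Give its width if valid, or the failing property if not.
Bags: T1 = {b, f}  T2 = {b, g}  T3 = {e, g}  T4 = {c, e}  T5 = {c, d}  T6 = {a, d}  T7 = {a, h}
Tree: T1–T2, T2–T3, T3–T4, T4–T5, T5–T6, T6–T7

Checking the three conditions: (i) the bags cover all of {a, b, c, d, e, f, g, h}; (ii) for each edge, some bag contains both endpoints; (iii) the bags containing any fixed vertex form a subtree. All hold, so the decomposition is valid with width 2 − 1 = 1.

Yes; width 1.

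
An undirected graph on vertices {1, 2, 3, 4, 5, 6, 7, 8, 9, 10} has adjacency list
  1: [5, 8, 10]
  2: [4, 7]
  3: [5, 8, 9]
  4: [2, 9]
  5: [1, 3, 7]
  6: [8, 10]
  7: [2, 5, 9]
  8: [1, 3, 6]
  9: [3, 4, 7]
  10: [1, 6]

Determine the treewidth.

2

A width-2 tree decomposition is:
Bags: B1 = {2, 4, 9}  B2 = {2, 7, 9}  B3 = {3, 7, 9}  B4 = {3, 5, 7}  B5 = {3, 5, 8}  B6 = {1, 5, 8}  B7 = {1, 6, 8}  B8 = {1, 6, 10}
Tree: B1–B2, B2–B3, B3–B4, B4–B5, B5–B6, B6–B7, B7–B8
The largest bag has 3 vertices, giving width 2; this decomposition certifies tw(G) ≤ 2. The edges 4–2–7–9–4 form a cycle, so G is not a tree and its treewidth is at least 2. The upper and lower bounds meet at 2, so that is the treewidth.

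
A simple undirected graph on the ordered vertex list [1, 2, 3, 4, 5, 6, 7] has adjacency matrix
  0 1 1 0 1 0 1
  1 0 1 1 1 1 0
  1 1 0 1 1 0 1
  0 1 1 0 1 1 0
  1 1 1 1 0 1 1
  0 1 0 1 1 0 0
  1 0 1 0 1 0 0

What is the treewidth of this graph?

A width-3 tree decomposition is:
Bags: B1 = {2, 3, 4, 5}  B2 = {2, 4, 5, 6}  B3 = {1, 2, 3, 5}  B4 = {1, 3, 5, 7}
Tree: B1–B2, B1–B3, B3–B4
Every bag has size at most 4, so the width is 4 − 1 = 3 and tw(G) ≤ 3. For the lower bound, the 4 vertices {1, 2, 3, 5} are pairwise adjacent, and any tree decomposition puts a clique entirely inside one bag — forcing width ≥ 3. Hence tw(G) = 3 exactly.

3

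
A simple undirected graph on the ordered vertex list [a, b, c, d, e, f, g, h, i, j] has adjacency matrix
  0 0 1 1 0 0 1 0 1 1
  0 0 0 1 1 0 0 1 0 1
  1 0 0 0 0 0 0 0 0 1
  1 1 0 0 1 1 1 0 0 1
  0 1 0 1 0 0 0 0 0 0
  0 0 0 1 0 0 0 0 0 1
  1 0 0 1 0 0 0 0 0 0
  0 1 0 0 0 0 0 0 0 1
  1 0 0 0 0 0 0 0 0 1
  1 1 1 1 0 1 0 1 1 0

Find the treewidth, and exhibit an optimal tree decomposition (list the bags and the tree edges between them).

Treewidth 2.
One such decomposition:
Bags: B1 = {a, d, j}  B2 = {b, d, j}  B3 = {a, i, j}  B4 = {b, h, j}  B5 = {a, c, j}  B6 = {a, d, g}  B7 = {b, d, e}  B8 = {d, f, j}
Tree: B1–B2, B1–B3, B2–B4, B1–B5, B1–B6, B2–B7, B1–B8

Each bag holds 3 vertices, so the decomposition has width 2, which upper-bounds the treewidth. For the lower bound, the 3 vertices {a, d, g} are pairwise adjacent, and any tree decomposition puts a clique entirely inside one bag — forcing width ≥ 2. The upper and lower bounds meet at 2, so that is the treewidth.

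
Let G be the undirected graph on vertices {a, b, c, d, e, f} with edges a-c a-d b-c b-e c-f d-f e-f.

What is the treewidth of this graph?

2

A width-2 tree decomposition is:
Bags: B1 = {b, c, e}  B2 = {c, e, f}  B3 = {a, c, f}  B4 = {a, d, f}
Tree: B1–B2, B2–B3, B3–B4
Every bag has size at most 3, so the width is 3 − 1 = 2 and tw(G) ≤ 2. Since b–e–f–c–b is a cycle in G, G is not acyclic. Forests are exactly the graphs of treewidth ≤ 1, so tw(G) ≥ 2. Therefore the treewidth is 2.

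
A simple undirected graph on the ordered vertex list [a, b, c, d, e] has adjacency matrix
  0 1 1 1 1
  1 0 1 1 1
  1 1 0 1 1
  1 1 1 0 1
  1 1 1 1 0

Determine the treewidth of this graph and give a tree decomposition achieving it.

With just one bag of size 5, the width is 5 − 1 = 4, so tw(G) ≤ 4. On the other hand G contains the 5-clique {a, b, c, d, e}. A clique must lie in a single bag of any decomposition, so no decomposition can have width below 4. Hence tw(G) = 4 exactly.

Treewidth 4.
Bags: B1 = {a, b, c, d, e}
Tree: (single bag)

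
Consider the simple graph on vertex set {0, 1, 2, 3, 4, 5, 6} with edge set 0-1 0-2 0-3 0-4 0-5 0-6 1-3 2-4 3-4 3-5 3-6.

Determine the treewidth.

A width-2 tree decomposition is:
Bags: B1 = {0, 3, 4}  B2 = {0, 1, 3}  B3 = {0, 3, 6}  B4 = {0, 3, 5}  B5 = {0, 2, 4}
Tree: B1–B2, B2–B3, B1–B4, B1–B5
Each bag holds 3 vertices, so the decomposition has width 2, which upper-bounds the treewidth. For the lower bound, the 3 vertices {0, 2, 4} are pairwise adjacent, and any tree decomposition puts a clique entirely inside one bag — forcing width ≥ 2. Therefore the treewidth is 2.

2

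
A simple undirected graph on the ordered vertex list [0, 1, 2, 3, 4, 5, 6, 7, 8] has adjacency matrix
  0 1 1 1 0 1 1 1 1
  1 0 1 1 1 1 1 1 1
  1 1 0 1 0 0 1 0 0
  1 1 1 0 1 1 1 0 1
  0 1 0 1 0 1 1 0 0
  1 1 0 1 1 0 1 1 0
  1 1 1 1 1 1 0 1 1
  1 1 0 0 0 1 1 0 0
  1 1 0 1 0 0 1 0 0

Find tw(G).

4

A width-4 tree decomposition is:
Bags: B1 = {0, 1, 3, 6, 8}  B2 = {0, 1, 3, 5, 6}  B3 = {1, 3, 4, 5, 6}  B4 = {0, 1, 5, 6, 7}  B5 = {0, 1, 2, 3, 6}
Tree: B1–B2, B2–B3, B2–B4, B2–B5
Each bag holds 5 vertices, so the decomposition has width 4, which upper-bounds the treewidth. Conversely, {0, 1, 3, 6, 8} is a clique of size 5, and the vertices of any clique must share a bag in every tree decomposition; so some bag has ≥ 5 vertices and tw(G) ≥ 4. Hence tw(G) = 4 exactly.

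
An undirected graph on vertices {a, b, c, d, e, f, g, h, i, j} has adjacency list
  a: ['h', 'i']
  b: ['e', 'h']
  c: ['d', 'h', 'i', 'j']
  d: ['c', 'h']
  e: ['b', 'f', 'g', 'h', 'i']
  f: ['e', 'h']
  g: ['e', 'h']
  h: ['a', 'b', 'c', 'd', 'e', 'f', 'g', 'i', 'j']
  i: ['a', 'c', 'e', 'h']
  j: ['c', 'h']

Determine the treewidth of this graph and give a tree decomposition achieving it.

Every bag has size at most 3, so the width is 3 − 1 = 2 and tw(G) ≤ 2. On the other hand G contains the 3-clique {c, d, h}. A clique must lie in a single bag of any decomposition, so no decomposition can have width below 2. Therefore the treewidth is 2.

Treewidth 2.
Bags: B1 = {c, h, i}  B2 = {e, h, i}  B3 = {a, h, i}  B4 = {e, g, h}  B5 = {e, f, h}  B6 = {c, h, j}  B7 = {b, e, h}  B8 = {c, d, h}
Tree: B1–B2, B1–B3, B2–B4, B2–B5, B1–B6, B4–B7, B1–B8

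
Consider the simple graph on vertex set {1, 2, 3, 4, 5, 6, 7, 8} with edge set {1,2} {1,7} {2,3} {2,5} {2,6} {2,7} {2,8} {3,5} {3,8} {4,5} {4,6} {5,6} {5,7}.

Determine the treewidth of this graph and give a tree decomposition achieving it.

Treewidth 2.
Bags: B1 = {2, 3, 8}  B2 = {2, 3, 5}  B3 = {2, 5, 6}  B4 = {2, 5, 7}  B5 = {1, 2, 7}  B6 = {4, 5, 6}
Tree: B1–B2, B2–B3, B3–B4, B4–B5, B3–B6

Each bag holds 3 vertices, so the decomposition has width 2, which upper-bounds the treewidth. For the lower bound, the 3 vertices {2, 3, 8} are pairwise adjacent, and any tree decomposition puts a clique entirely inside one bag — forcing width ≥ 2. Therefore the treewidth is 2.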